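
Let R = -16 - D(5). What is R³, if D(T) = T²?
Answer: -68921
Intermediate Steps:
R = -41 (R = -16 - 1*5² = -16 - 1*25 = -16 - 25 = -41)
R³ = (-41)³ = -68921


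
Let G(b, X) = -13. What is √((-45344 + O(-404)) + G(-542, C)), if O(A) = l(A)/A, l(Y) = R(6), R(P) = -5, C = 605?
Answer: I*√1850746523/202 ≈ 212.97*I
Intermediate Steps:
l(Y) = -5
O(A) = -5/A
√((-45344 + O(-404)) + G(-542, C)) = √((-45344 - 5/(-404)) - 13) = √((-45344 - 5*(-1/404)) - 13) = √((-45344 + 5/404) - 13) = √(-18318971/404 - 13) = √(-18324223/404) = I*√1850746523/202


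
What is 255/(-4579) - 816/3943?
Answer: -4741929/18054997 ≈ -0.26264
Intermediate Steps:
255/(-4579) - 816/3943 = 255*(-1/4579) - 816*1/3943 = -255/4579 - 816/3943 = -4741929/18054997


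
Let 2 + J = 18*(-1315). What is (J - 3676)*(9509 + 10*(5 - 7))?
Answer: -259505172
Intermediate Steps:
J = -23672 (J = -2 + 18*(-1315) = -2 - 23670 = -23672)
(J - 3676)*(9509 + 10*(5 - 7)) = (-23672 - 3676)*(9509 + 10*(5 - 7)) = -27348*(9509 + 10*(-2)) = -27348*(9509 - 20) = -27348*9489 = -259505172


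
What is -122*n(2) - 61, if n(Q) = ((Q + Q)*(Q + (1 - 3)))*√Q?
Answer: -61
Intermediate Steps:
n(Q) = 2*Q^(3/2)*(-2 + Q) (n(Q) = ((2*Q)*(Q - 2))*√Q = ((2*Q)*(-2 + Q))*√Q = (2*Q*(-2 + Q))*√Q = 2*Q^(3/2)*(-2 + Q))
-122*n(2) - 61 = -244*2^(3/2)*(-2 + 2) - 61 = -244*2*√2*0 - 61 = -122*0 - 61 = 0 - 61 = -61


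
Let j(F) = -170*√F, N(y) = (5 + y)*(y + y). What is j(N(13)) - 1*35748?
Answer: -35748 - 1020*√13 ≈ -39426.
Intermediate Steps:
N(y) = 2*y*(5 + y) (N(y) = (5 + y)*(2*y) = 2*y*(5 + y))
j(N(13)) - 1*35748 = -170*√26*√(5 + 13) - 1*35748 = -170*6*√13 - 35748 = -1020*√13 - 35748 = -35748 - 1020*√13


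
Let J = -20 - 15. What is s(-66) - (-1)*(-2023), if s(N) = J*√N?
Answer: -2023 - 35*I*√66 ≈ -2023.0 - 284.34*I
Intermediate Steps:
J = -35
s(N) = -35*√N
s(-66) - (-1)*(-2023) = -35*I*√66 - (-1)*(-2023) = -35*I*√66 - 1*2023 = -35*I*√66 - 2023 = -2023 - 35*I*√66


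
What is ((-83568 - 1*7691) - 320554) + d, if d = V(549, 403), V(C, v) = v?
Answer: -411410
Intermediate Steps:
d = 403
((-83568 - 1*7691) - 320554) + d = ((-83568 - 1*7691) - 320554) + 403 = ((-83568 - 7691) - 320554) + 403 = (-91259 - 320554) + 403 = -411813 + 403 = -411410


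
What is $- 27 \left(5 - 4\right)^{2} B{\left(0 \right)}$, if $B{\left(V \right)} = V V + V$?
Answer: $0$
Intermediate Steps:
$B{\left(V \right)} = V + V^{2}$ ($B{\left(V \right)} = V^{2} + V = V + V^{2}$)
$- 27 \left(5 - 4\right)^{2} B{\left(0 \right)} = - 27 \left(5 - 4\right)^{2} \cdot 0 \left(1 + 0\right) = - 27 \cdot 1^{2} \cdot 0 \cdot 1 = \left(-27\right) 1 \cdot 0 = \left(-27\right) 0 = 0$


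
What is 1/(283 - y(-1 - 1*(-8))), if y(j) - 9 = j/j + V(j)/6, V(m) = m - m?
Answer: 1/273 ≈ 0.0036630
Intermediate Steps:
V(m) = 0
y(j) = 10 (y(j) = 9 + (j/j + 0/6) = 9 + (1 + 0*(⅙)) = 9 + (1 + 0) = 9 + 1 = 10)
1/(283 - y(-1 - 1*(-8))) = 1/(283 - 1*10) = 1/(283 - 10) = 1/273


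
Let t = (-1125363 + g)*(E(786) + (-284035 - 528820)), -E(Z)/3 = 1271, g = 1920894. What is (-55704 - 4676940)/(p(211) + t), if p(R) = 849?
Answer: 1577548/216561569953 ≈ 7.2845e-6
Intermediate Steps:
E(Z) = -3813 (E(Z) = -3*1271 = -3813)
t = -649684710708 (t = (-1125363 + 1920894)*(-3813 + (-284035 - 528820)) = 795531*(-3813 - 812855) = 795531*(-816668) = -649684710708)
(-55704 - 4676940)/(p(211) + t) = (-55704 - 4676940)/(849 - 649684710708) = -4732644/(-649684709859) = -4732644*(-1/649684709859) = 1577548/216561569953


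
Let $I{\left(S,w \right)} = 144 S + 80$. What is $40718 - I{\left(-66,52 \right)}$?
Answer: $50142$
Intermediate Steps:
$I{\left(S,w \right)} = 80 + 144 S$
$40718 - I{\left(-66,52 \right)} = 40718 - \left(80 + 144 \left(-66\right)\right) = 40718 - \left(80 - 9504\right) = 40718 - -9424 = 40718 + 9424 = 50142$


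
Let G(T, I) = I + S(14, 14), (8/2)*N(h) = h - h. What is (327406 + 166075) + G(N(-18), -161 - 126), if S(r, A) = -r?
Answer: 493180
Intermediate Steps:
N(h) = 0 (N(h) = (h - h)/4 = (¼)*0 = 0)
G(T, I) = -14 + I (G(T, I) = I - 1*14 = I - 14 = -14 + I)
(327406 + 166075) + G(N(-18), -161 - 126) = (327406 + 166075) + (-14 + (-161 - 126)) = 493481 + (-14 - 287) = 493481 - 301 = 493180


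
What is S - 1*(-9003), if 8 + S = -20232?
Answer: -11237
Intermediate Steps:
S = -20240 (S = -8 - 20232 = -20240)
S - 1*(-9003) = -20240 - 1*(-9003) = -20240 + 9003 = -11237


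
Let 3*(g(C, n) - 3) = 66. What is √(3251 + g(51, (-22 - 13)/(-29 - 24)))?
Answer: 6*√91 ≈ 57.236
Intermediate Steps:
g(C, n) = 25 (g(C, n) = 3 + (⅓)*66 = 3 + 22 = 25)
√(3251 + g(51, (-22 - 13)/(-29 - 24))) = √(3251 + 25) = √3276 = 6*√91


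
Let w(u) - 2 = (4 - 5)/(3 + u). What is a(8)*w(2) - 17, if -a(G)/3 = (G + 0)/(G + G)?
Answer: -197/10 ≈ -19.700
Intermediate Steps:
a(G) = -3/2 (a(G) = -3*(G + 0)/(G + G) = -3*G/(2*G) = -3*G*1/(2*G) = -3*½ = -3/2)
w(u) = 2 - 1/(3 + u) (w(u) = 2 + (4 - 5)/(3 + u) = 2 - 1/(3 + u))
a(8)*w(2) - 17 = -3*(5 + 2*2)/(2*(3 + 2)) - 17 = -3*(5 + 4)/(2*5) - 17 = -3*9/10 - 17 = -3/2*9/5 - 17 = -27/10 - 17 = -197/10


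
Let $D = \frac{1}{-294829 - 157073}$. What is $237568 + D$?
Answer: $\frac{107357454335}{451902} \approx 2.3757 \cdot 10^{5}$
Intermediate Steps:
$D = - \frac{1}{451902}$ ($D = \frac{1}{-451902} = - \frac{1}{451902} \approx -2.2129 \cdot 10^{-6}$)
$237568 + D = 237568 - \frac{1}{451902} = \frac{107357454335}{451902}$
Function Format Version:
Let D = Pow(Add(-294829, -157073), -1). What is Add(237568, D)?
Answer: Rational(107357454335, 451902) ≈ 2.3757e+5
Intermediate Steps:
D = Rational(-1, 451902) (D = Pow(-451902, -1) = Rational(-1, 451902) ≈ -2.2129e-6)
Add(237568, D) = Add(237568, Rational(-1, 451902)) = Rational(107357454335, 451902)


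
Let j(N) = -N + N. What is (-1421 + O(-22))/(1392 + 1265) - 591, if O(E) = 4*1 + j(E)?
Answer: -1571704/2657 ≈ -591.53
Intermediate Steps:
j(N) = 0
O(E) = 4 (O(E) = 4*1 + 0 = 4 + 0 = 4)
(-1421 + O(-22))/(1392 + 1265) - 591 = (-1421 + 4)/(1392 + 1265) - 591 = -1417/2657 - 591 = -1571704/2657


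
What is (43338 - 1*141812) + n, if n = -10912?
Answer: -109386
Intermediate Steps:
(43338 - 1*141812) + n = (43338 - 1*141812) - 10912 = (43338 - 141812) - 10912 = -98474 - 10912 = -109386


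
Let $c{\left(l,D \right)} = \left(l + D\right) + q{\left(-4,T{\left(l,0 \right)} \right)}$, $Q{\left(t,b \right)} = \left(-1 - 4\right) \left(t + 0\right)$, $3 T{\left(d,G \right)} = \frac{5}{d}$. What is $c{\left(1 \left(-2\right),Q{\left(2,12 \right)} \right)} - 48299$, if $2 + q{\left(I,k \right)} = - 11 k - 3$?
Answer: $- \frac{289841}{6} \approx -48307.0$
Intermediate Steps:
$T{\left(d,G \right)} = \frac{5}{3 d}$ ($T{\left(d,G \right)} = \frac{5 \frac{1}{d}}{3} = \frac{5}{3 d}$)
$q{\left(I,k \right)} = -5 - 11 k$ ($q{\left(I,k \right)} = -2 - \left(3 + 11 k\right) = -5 - 11 k$)
$Q{\left(t,b \right)} = - 5 t$
$c{\left(l,D \right)} = -5 + D + l - \frac{55}{3 l}$ ($c{\left(l,D \right)} = \left(l + D\right) - \left(5 + 11 \frac{5}{3 l}\right) = \left(D + l\right) - \left(5 + \frac{55}{3 l}\right) = -5 + D + l - \frac{55}{3 l}$)
$c{\left(1 \left(-2\right),Q{\left(2,12 \right)} \right)} - 48299 = \left(-5 - 10 + 1 \left(-2\right) - \frac{55}{3 \cdot 1 \left(-2\right)}\right) - 48299 = \left(-5 - 10 - 2 - \frac{55}{3 \left(-2\right)}\right) - 48299 = \left(-5 - 10 - 2 - - \frac{55}{6}\right) - 48299 = \left(-5 - 10 - 2 + \frac{55}{6}\right) - 48299 = - \frac{47}{6} - 48299 = - \frac{289841}{6}$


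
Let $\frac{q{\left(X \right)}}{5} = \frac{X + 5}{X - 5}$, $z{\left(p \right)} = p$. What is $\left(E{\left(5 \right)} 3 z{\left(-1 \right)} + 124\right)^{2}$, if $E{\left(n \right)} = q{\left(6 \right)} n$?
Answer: $491401$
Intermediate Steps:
$q{\left(X \right)} = \frac{5 \left(5 + X\right)}{-5 + X}$ ($q{\left(X \right)} = 5 \frac{X + 5}{X - 5} = 5 \frac{5 + X}{-5 + X} = \frac{5 \left(5 + X\right)}{-5 + X}$)
$E{\left(n \right)} = 55 n$ ($E{\left(n \right)} = \frac{5 \left(5 + 6\right)}{-5 + 6} n = 5 \cdot 1^{-1} \cdot 11 n = 5 \cdot 1 \cdot 11 n = 55 n$)
$\left(E{\left(5 \right)} 3 z{\left(-1 \right)} + 124\right)^{2} = \left(55 \cdot 5 \cdot 3 \left(-1\right) + 124\right)^{2} = \left(275 \cdot 3 \left(-1\right) + 124\right)^{2} = \left(825 \left(-1\right) + 124\right)^{2} = \left(-825 + 124\right)^{2} = \left(-701\right)^{2} = 491401$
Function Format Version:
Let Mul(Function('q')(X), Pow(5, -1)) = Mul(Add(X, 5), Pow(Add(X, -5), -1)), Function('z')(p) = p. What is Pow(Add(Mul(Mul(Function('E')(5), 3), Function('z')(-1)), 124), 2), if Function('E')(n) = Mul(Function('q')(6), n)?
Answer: 491401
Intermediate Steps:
Function('q')(X) = Mul(5, Pow(Add(-5, X), -1), Add(5, X)) (Function('q')(X) = Mul(5, Mul(Add(X, 5), Pow(Add(X, -5), -1))) = Mul(5, Mul(Add(5, X), Pow(Add(-5, X), -1))) = Mul(5, Mul(Pow(Add(-5, X), -1), Add(5, X))) = Mul(5, Pow(Add(-5, X), -1), Add(5, X)))
Function('E')(n) = Mul(55, n) (Function('E')(n) = Mul(Mul(5, Pow(Add(-5, 6), -1), Add(5, 6)), n) = Mul(Mul(5, Pow(1, -1), 11), n) = Mul(Mul(5, 1, 11), n) = Mul(55, n))
Pow(Add(Mul(Mul(Function('E')(5), 3), Function('z')(-1)), 124), 2) = Pow(Add(Mul(Mul(Mul(55, 5), 3), -1), 124), 2) = Pow(Add(Mul(Mul(275, 3), -1), 124), 2) = Pow(Add(Mul(825, -1), 124), 2) = Pow(Add(-825, 124), 2) = Pow(-701, 2) = 491401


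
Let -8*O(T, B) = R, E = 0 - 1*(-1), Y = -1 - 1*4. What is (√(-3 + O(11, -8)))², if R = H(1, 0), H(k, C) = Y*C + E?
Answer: -25/8 ≈ -3.1250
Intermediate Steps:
Y = -5 (Y = -1 - 4 = -5)
E = 1 (E = 0 + 1 = 1)
H(k, C) = 1 - 5*C (H(k, C) = -5*C + 1 = 1 - 5*C)
R = 1 (R = 1 - 5*0 = 1 + 0 = 1)
O(T, B) = -⅛ (O(T, B) = -⅛*1 = -⅛)
(√(-3 + O(11, -8)))² = (√(-3 - ⅛))² = (√(-25/8))² = (5*I*√2/4)² = -25/8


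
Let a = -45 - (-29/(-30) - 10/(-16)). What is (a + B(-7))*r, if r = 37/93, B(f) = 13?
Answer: -149147/11160 ≈ -13.364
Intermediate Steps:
a = -5591/120 (a = -45 - (-29*(-1/30) - 10*(-1/16)) = -45 - (29/30 + 5/8) = -45 - 1*191/120 = -45 - 191/120 = -5591/120 ≈ -46.592)
r = 37/93 (r = 37*(1/93) = 37/93 ≈ 0.39785)
(a + B(-7))*r = (-5591/120 + 13)*(37/93) = -4031/120*37/93 = -149147/11160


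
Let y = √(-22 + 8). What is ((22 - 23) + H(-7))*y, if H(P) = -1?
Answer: -2*I*√14 ≈ -7.4833*I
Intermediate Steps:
y = I*√14 (y = √(-14) = I*√14 ≈ 3.7417*I)
((22 - 23) + H(-7))*y = ((22 - 23) - 1)*(I*√14) = (-1 - 1)*(I*√14) = -2*I*√14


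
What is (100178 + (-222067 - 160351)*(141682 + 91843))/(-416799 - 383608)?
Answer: 89304063272/800407 ≈ 1.1157e+5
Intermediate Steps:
(100178 + (-222067 - 160351)*(141682 + 91843))/(-416799 - 383608) = (100178 - 382418*233525)/(-800407) = (100178 - 89304163450)*(-1/800407) = -89304063272*(-1/800407) = 89304063272/800407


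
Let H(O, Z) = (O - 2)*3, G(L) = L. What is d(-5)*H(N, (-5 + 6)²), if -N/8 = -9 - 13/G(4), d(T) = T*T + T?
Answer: 5760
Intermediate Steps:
d(T) = T + T² (d(T) = T² + T = T + T²)
N = 98 (N = -8*(-9 - 13/4) = -8*(-49/4) = 98)
H(O, Z) = -6 + 3*O (H(O, Z) = (-2 + O)*3 = -6 + 3*O)
d(-5)*H(N, (-5 + 6)²) = (-5*(1 - 5))*(-6 + 3*98) = (-5*(-4))*(-6 + 294) = 20*288 = 5760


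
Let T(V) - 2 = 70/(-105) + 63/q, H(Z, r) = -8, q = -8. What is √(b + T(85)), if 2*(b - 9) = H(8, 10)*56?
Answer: I*√31902/12 ≈ 14.884*I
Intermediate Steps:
b = -215 (b = 9 + (-8*56)/2 = 9 + (½)*(-448) = 9 - 224 = -215)
T(V) = -157/24 (T(V) = 2 + (70/(-105) + 63/(-8)) = 2 + (70*(-1/105) + 63*(-⅛)) = 2 + (-⅔ - 63/8) = 2 - 205/24 = -157/24)
√(b + T(85)) = √(-215 - 157/24) = √(-5317/24) = I*√31902/12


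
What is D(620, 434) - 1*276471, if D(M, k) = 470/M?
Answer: -17141155/62 ≈ -2.7647e+5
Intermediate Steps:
D(620, 434) - 1*276471 = 470/620 - 1*276471 = 470*(1/620) - 276471 = 47/62 - 276471 = -17141155/62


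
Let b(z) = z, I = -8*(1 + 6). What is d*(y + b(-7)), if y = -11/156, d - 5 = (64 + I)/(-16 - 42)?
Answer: -51841/1508 ≈ -34.377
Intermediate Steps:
I = -56 (I = -8*7 = -56)
d = 141/29 (d = 5 + (64 - 56)/(-16 - 42) = 5 + 8/(-58) = 5 + 8*(-1/58) = 5 - 4/29 = 141/29 ≈ 4.8621)
y = -11/156 (y = -11*1/156 = -11/156 ≈ -0.070513)
d*(y + b(-7)) = 141*(-11/156 - 7)/29 = (141/29)*(-1103/156) = -51841/1508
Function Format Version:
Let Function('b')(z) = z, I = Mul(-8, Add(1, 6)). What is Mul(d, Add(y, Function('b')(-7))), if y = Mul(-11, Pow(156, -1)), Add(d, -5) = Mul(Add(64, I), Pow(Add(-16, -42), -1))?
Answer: Rational(-51841, 1508) ≈ -34.377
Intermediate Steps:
I = -56 (I = Mul(-8, 7) = -56)
d = Rational(141, 29) (d = Add(5, Mul(Add(64, -56), Pow(Add(-16, -42), -1))) = Add(5, Mul(8, Pow(-58, -1))) = Add(5, Mul(8, Rational(-1, 58))) = Add(5, Rational(-4, 29)) = Rational(141, 29) ≈ 4.8621)
y = Rational(-11, 156) (y = Mul(-11, Rational(1, 156)) = Rational(-11, 156) ≈ -0.070513)
Mul(d, Add(y, Function('b')(-7))) = Mul(Rational(141, 29), Add(Rational(-11, 156), -7)) = Mul(Rational(141, 29), Rational(-1103, 156)) = Rational(-51841, 1508)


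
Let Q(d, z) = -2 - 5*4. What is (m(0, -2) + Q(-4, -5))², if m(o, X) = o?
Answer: 484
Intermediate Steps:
Q(d, z) = -22 (Q(d, z) = -2 - 20 = -22)
(m(0, -2) + Q(-4, -5))² = (0 - 22)² = (-22)² = 484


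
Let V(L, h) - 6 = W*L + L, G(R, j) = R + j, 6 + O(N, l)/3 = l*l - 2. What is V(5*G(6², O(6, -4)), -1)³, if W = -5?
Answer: -1702209384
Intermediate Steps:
O(N, l) = -24 + 3*l² (O(N, l) = -18 + 3*(l*l - 2) = -18 + 3*(l² - 2) = -18 + 3*(-2 + l²) = -18 + (-6 + 3*l²) = -24 + 3*l²)
V(L, h) = 6 - 4*L (V(L, h) = 6 + (-5*L + L) = 6 - 4*L)
V(5*G(6², O(6, -4)), -1)³ = (6 - 20*(6² + (-24 + 3*(-4)²)))³ = (6 - 20*(36 + (-24 + 3*16)))³ = (6 - 20*(36 + (-24 + 48)))³ = (6 - 20*(36 + 24))³ = (6 - 20*60)³ = (6 - 4*300)³ = (6 - 1200)³ = (-1194)³ = -1702209384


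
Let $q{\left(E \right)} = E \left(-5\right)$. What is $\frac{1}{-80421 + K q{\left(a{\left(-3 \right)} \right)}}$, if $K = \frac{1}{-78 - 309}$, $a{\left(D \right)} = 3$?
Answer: $- \frac{129}{10374304} \approx -1.2435 \cdot 10^{-5}$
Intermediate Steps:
$q{\left(E \right)} = - 5 E$
$K = - \frac{1}{387}$ ($K = \frac{1}{-387} = - \frac{1}{387} \approx -0.002584$)
$\frac{1}{-80421 + K q{\left(a{\left(-3 \right)} \right)}} = \frac{1}{-80421 - \frac{\left(-5\right) 3}{387}} = \frac{1}{-80421 - - \frac{5}{129}} = \frac{1}{-80421 + \frac{5}{129}} = \frac{1}{- \frac{10374304}{129}} = - \frac{129}{10374304}$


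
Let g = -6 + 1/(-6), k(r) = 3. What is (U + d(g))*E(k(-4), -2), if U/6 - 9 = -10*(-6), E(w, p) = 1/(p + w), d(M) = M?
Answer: 2447/6 ≈ 407.83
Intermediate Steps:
g = -37/6 (g = -6 - 1/6 = -37/6 ≈ -6.1667)
U = 414 (U = 54 + 6*(-10*(-6)) = 54 + 6*60 = 54 + 360 = 414)
(U + d(g))*E(k(-4), -2) = (414 - 37/6)/(-2 + 3) = (2447/6)/1 = (2447/6)*1 = 2447/6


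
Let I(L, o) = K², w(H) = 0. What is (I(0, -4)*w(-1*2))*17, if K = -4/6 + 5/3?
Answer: 0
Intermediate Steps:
K = 1 (K = -4*⅙ + 5*(⅓) = -⅔ + 5/3 = 1)
I(L, o) = 1 (I(L, o) = 1² = 1)
(I(0, -4)*w(-1*2))*17 = (1*0)*17 = 0*17 = 0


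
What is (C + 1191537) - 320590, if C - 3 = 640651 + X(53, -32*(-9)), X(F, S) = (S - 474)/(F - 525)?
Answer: 356737929/236 ≈ 1.5116e+6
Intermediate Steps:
X(F, S) = (-474 + S)/(-525 + F)
C = 151194437/236 (C = 3 + (640651 + (-474 - 32*(-9))/(-525 + 53)) = 3 + (640651 + (-474 + 288)/(-472)) = 3 + (640651 - 1/472*(-186)) = 3 + (640651 + 93/236) = 3 + 151193729/236 = 151194437/236 ≈ 6.4065e+5)
(C + 1191537) - 320590 = (151194437/236 + 1191537) - 320590 = 432397169/236 - 320590 = 356737929/236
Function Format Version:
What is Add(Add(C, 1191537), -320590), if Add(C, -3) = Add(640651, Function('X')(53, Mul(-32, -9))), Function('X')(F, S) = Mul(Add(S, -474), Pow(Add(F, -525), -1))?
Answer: Rational(356737929, 236) ≈ 1.5116e+6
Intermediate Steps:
Function('X')(F, S) = Mul(Pow(Add(-525, F), -1), Add(-474, S)) (Function('X')(F, S) = Mul(Add(-474, S), Pow(Add(-525, F), -1)) = Mul(Pow(Add(-525, F), -1), Add(-474, S)))
C = Rational(151194437, 236) (C = Add(3, Add(640651, Mul(Pow(Add(-525, 53), -1), Add(-474, Mul(-32, -9))))) = Add(3, Add(640651, Mul(Pow(-472, -1), Add(-474, 288)))) = Add(3, Add(640651, Mul(Rational(-1, 472), -186))) = Add(3, Add(640651, Rational(93, 236))) = Add(3, Rational(151193729, 236)) = Rational(151194437, 236) ≈ 6.4065e+5)
Add(Add(C, 1191537), -320590) = Add(Add(Rational(151194437, 236), 1191537), -320590) = Add(Rational(432397169, 236), -320590) = Rational(356737929, 236)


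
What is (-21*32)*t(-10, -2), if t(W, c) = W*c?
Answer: -13440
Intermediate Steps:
(-21*32)*t(-10, -2) = (-21*32)*(-10*(-2)) = -672*20 = -13440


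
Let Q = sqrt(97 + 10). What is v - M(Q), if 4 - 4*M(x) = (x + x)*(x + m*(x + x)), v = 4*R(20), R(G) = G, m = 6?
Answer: 1549/2 ≈ 774.50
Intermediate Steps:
Q = sqrt(107) ≈ 10.344
v = 80 (v = 4*20 = 80)
M(x) = 1 - 13*x**2/2 (M(x) = 1 - (x + x)*(x + 6*(x + x))/4 = 1 - 2*x*(x + 6*(2*x))/4 = 1 - 2*x*(x + 12*x)/4 = 1 - 2*x*13*x/4 = 1 - 13*x**2/2)
v - M(Q) = 80 - (1 - 13*(sqrt(107))**2/2) = 80 - (1 - 13/2*107) = 80 - (1 - 1391/2) = 80 - 1*(-1389/2) = 80 + 1389/2 = 1549/2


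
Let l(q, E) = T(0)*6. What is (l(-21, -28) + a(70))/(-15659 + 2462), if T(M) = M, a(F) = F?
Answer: -70/13197 ≈ -0.0053042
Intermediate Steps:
l(q, E) = 0 (l(q, E) = 0*6 = 0)
(l(-21, -28) + a(70))/(-15659 + 2462) = (0 + 70)/(-15659 + 2462) = 70/(-13197) = 70*(-1/13197) = -70/13197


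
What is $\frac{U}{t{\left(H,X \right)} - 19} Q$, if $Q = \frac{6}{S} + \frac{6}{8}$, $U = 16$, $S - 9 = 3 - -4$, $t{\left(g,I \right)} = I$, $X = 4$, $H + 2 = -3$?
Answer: $- \frac{6}{5} \approx -1.2$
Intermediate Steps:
$H = -5$ ($H = -2 - 3 = -5$)
$S = 16$ ($S = 9 + \left(3 - -4\right) = 9 + \left(3 + 4\right) = 9 + 7 = 16$)
$Q = \frac{9}{8}$ ($Q = \frac{6}{16} + \frac{6}{8} = 6 \cdot \frac{1}{16} + 6 \cdot \frac{1}{8} = \frac{3}{8} + \frac{3}{4} = \frac{9}{8} \approx 1.125$)
$\frac{U}{t{\left(H,X \right)} - 19} Q = \frac{16}{4 - 19} \cdot \frac{9}{8} = \frac{16}{-15} \cdot \frac{9}{8} = 16 \left(- \frac{1}{15}\right) \frac{9}{8} = \left(- \frac{16}{15}\right) \frac{9}{8} = - \frac{6}{5}$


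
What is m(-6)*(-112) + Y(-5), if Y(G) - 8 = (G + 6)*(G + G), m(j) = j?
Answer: 670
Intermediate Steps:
Y(G) = 8 + 2*G*(6 + G) (Y(G) = 8 + (G + 6)*(G + G) = 8 + (6 + G)*(2*G) = 8 + 2*G*(6 + G))
m(-6)*(-112) + Y(-5) = -6*(-112) + (8 + 2*(-5)² + 12*(-5)) = 672 + (8 + 2*25 - 60) = 672 + (8 + 50 - 60) = 672 - 2 = 670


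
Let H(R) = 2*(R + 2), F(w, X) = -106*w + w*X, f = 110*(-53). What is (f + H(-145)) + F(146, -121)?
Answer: -39258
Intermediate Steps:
f = -5830
F(w, X) = -106*w + X*w
H(R) = 4 + 2*R (H(R) = 2*(2 + R) = 4 + 2*R)
(f + H(-145)) + F(146, -121) = (-5830 + (4 + 2*(-145))) + 146*(-106 - 121) = (-5830 + (4 - 290)) + 146*(-227) = (-5830 - 286) - 33142 = -6116 - 33142 = -39258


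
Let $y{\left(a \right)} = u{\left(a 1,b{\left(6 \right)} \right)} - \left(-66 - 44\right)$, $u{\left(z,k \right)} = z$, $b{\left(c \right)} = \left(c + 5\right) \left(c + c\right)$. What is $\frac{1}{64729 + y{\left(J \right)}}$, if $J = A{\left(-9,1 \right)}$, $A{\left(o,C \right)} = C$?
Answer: $\frac{1}{64840} \approx 1.5423 \cdot 10^{-5}$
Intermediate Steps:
$J = 1$
$b{\left(c \right)} = 2 c \left(5 + c\right)$ ($b{\left(c \right)} = \left(5 + c\right) 2 c = 2 c \left(5 + c\right)$)
$y{\left(a \right)} = 110 + a$ ($y{\left(a \right)} = a 1 - \left(-66 - 44\right) = a - -110 = a + 110 = 110 + a$)
$\frac{1}{64729 + y{\left(J \right)}} = \frac{1}{64729 + \left(110 + 1\right)} = \frac{1}{64729 + 111} = \frac{1}{64840}$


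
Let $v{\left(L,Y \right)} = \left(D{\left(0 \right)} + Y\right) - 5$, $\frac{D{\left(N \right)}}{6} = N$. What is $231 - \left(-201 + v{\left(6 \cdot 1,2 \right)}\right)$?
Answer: $435$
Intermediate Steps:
$D{\left(N \right)} = 6 N$
$v{\left(L,Y \right)} = -5 + Y$ ($v{\left(L,Y \right)} = \left(6 \cdot 0 + Y\right) - 5 = \left(0 + Y\right) - 5 = Y - 5 = -5 + Y$)
$231 - \left(-201 + v{\left(6 \cdot 1,2 \right)}\right) = 231 + \left(201 - \left(-5 + 2\right)\right) = 231 + \left(201 - -3\right) = 231 + \left(201 + 3\right) = 231 + 204 = 435$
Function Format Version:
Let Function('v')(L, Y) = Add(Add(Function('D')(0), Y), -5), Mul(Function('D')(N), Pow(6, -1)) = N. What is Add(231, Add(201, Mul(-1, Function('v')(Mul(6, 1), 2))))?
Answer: 435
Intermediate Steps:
Function('D')(N) = Mul(6, N)
Function('v')(L, Y) = Add(-5, Y) (Function('v')(L, Y) = Add(Add(Mul(6, 0), Y), -5) = Add(Add(0, Y), -5) = Add(Y, -5) = Add(-5, Y))
Add(231, Add(201, Mul(-1, Function('v')(Mul(6, 1), 2)))) = Add(231, Add(201, Mul(-1, Add(-5, 2)))) = Add(231, Add(201, Mul(-1, -3))) = Add(231, Add(201, 3)) = Add(231, 204) = 435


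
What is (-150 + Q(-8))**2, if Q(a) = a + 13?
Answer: 21025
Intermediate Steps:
Q(a) = 13 + a
(-150 + Q(-8))**2 = (-150 + (13 - 8))**2 = (-150 + 5)**2 = (-145)**2 = 21025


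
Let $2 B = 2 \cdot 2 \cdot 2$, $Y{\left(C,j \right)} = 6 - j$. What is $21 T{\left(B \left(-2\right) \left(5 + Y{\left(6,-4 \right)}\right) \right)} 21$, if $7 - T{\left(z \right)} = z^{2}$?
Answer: $-6347313$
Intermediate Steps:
$B = 4$ ($B = \frac{2 \cdot 2 \cdot 2}{2} = \frac{4 \cdot 2}{2} = \frac{1}{2} \cdot 8 = 4$)
$T{\left(z \right)} = 7 - z^{2}$
$21 T{\left(B \left(-2\right) \left(5 + Y{\left(6,-4 \right)}\right) \right)} 21 = 21 \left(7 - \left(4 \left(-2\right) \left(5 + \left(6 - -4\right)\right)\right)^{2}\right) 21 = 21 \left(7 - \left(- 8 \left(5 + \left(6 + 4\right)\right)\right)^{2}\right) 21 = 21 \left(7 - \left(- 8 \left(5 + 10\right)\right)^{2}\right) 21 = 21 \left(7 - \left(\left(-8\right) 15\right)^{2}\right) 21 = 21 \left(7 - \left(-120\right)^{2}\right) 21 = 21 \left(7 - 14400\right) 21 = 21 \left(-14393\right) 21 = \left(-302253\right) 21 = -6347313$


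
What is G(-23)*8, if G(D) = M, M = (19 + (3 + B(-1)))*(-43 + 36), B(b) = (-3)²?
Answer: -1736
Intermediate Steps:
B(b) = 9
M = -217 (M = (19 + (3 + 9))*(-43 + 36) = (19 + 12)*(-7) = 31*(-7) = -217)
G(D) = -217
G(-23)*8 = -217*8 = -1736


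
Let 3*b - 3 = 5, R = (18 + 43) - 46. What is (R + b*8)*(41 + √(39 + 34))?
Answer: 4469/3 + 109*√73/3 ≈ 1800.1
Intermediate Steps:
R = 15 (R = 61 - 46 = 15)
b = 8/3 (b = 1 + (⅓)*5 = 1 + 5/3 = 8/3 ≈ 2.6667)
(R + b*8)*(41 + √(39 + 34)) = (15 + (8/3)*8)*(41 + √(39 + 34)) = (15 + 64/3)*(41 + √73) = 109*(41 + √73)/3 = 4469/3 + 109*√73/3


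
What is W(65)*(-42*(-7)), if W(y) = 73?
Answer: 21462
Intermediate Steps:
W(65)*(-42*(-7)) = 73*(-42*(-7)) = 73*294 = 21462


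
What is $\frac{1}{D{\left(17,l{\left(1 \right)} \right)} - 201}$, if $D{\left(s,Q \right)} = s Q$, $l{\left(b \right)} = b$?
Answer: $- \frac{1}{184} \approx -0.0054348$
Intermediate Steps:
$D{\left(s,Q \right)} = Q s$
$\frac{1}{D{\left(17,l{\left(1 \right)} \right)} - 201} = \frac{1}{1 \cdot 17 - 201} = \frac{1}{17 - 201} = \frac{1}{-184} = - \frac{1}{184}$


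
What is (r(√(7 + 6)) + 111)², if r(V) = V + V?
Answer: 12373 + 444*√13 ≈ 13974.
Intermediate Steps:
r(V) = 2*V
(r(√(7 + 6)) + 111)² = (2*√(7 + 6) + 111)² = (2*√13 + 111)² = (111 + 2*√13)²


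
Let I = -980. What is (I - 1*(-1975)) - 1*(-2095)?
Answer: 3090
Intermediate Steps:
(I - 1*(-1975)) - 1*(-2095) = (-980 - 1*(-1975)) - 1*(-2095) = (-980 + 1975) + 2095 = 995 + 2095 = 3090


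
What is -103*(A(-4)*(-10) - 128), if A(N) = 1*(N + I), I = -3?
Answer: 5974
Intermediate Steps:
A(N) = -3 + N (A(N) = 1*(N - 3) = 1*(-3 + N) = -3 + N)
-103*(A(-4)*(-10) - 128) = -103*((-3 - 4)*(-10) - 128) = -103*(-7*(-10) - 128) = -103*(70 - 128) = -103*(-58) = 5974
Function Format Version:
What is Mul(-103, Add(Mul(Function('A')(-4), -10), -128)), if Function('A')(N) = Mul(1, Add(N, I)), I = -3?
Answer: 5974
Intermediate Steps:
Function('A')(N) = Add(-3, N) (Function('A')(N) = Mul(1, Add(N, -3)) = Mul(1, Add(-3, N)) = Add(-3, N))
Mul(-103, Add(Mul(Function('A')(-4), -10), -128)) = Mul(-103, Add(Mul(Add(-3, -4), -10), -128)) = Mul(-103, Add(Mul(-7, -10), -128)) = Mul(-103, Add(70, -128)) = Mul(-103, -58) = 5974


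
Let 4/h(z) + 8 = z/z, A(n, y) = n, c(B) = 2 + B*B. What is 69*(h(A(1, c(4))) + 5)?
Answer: 2139/7 ≈ 305.57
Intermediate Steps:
c(B) = 2 + B²
h(z) = -4/7 (h(z) = 4/(-8 + z/z) = 4/(-8 + 1) = 4/(-7) = 4*(-⅐) = -4/7)
69*(h(A(1, c(4))) + 5) = 69*(-4/7 + 5) = 69*(31/7) = 2139/7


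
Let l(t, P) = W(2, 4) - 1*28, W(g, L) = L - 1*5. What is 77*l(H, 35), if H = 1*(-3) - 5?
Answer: -2233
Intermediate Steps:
W(g, L) = -5 + L (W(g, L) = L - 5 = -5 + L)
H = -8 (H = -3 - 5 = -8)
l(t, P) = -29 (l(t, P) = (-5 + 4) - 1*28 = -1 - 28 = -29)
77*l(H, 35) = 77*(-29) = -2233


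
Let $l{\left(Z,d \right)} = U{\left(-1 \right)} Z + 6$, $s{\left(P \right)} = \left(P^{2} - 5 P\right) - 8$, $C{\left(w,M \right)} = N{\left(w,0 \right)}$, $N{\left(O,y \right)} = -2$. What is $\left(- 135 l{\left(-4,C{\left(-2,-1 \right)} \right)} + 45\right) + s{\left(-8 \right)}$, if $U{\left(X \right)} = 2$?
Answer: $411$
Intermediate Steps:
$C{\left(w,M \right)} = -2$
$s{\left(P \right)} = -8 + P^{2} - 5 P$
$l{\left(Z,d \right)} = 6 + 2 Z$ ($l{\left(Z,d \right)} = 2 Z + 6 = 6 + 2 Z$)
$\left(- 135 l{\left(-4,C{\left(-2,-1 \right)} \right)} + 45\right) + s{\left(-8 \right)} = \left(- 135 \left(6 + 2 \left(-4\right)\right) + 45\right) - \left(-32 - 64\right) = \left(- 135 \left(6 - 8\right) + 45\right) + \left(-8 + 64 + 40\right) = \left(\left(-135\right) \left(-2\right) + 45\right) + 96 = \left(270 + 45\right) + 96 = 315 + 96 = 411$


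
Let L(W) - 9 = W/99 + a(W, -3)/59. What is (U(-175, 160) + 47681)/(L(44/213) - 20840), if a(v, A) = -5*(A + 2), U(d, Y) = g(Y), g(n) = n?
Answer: -5410960623/2356038772 ≈ -2.2966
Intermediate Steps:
U(d, Y) = Y
a(v, A) = -10 - 5*A (a(v, A) = -5*(2 + A) = -10 - 5*A)
L(W) = 536/59 + W/99 (L(W) = 9 + (W/99 + (-10 - 5*(-3))/59) = 9 + (W*(1/99) + (-10 + 15)*(1/59)) = 9 + (W/99 + 5*(1/59)) = 9 + (W/99 + 5/59) = 9 + (5/59 + W/99) = 536/59 + W/99)
(U(-175, 160) + 47681)/(L(44/213) - 20840) = (160 + 47681)/((536/59 + (44/213)/99) - 20840) = 47841/((536/59 + (44*(1/213))/99) - 20840) = 47841/((536/59 + (1/99)*(44/213)) - 20840) = 47841/((536/59 + 4/1917) - 20840) = 47841/(1027748/113103 - 20840) = 47841/(-2356038772/113103) = 47841*(-113103/2356038772) = -5410960623/2356038772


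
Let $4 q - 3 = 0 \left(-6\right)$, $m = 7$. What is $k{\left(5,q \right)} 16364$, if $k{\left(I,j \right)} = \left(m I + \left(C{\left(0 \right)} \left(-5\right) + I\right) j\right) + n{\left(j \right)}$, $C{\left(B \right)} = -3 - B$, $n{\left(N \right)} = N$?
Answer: $830473$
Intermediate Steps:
$q = \frac{3}{4}$ ($q = \frac{3}{4} + \frac{0 \left(-6\right)}{4} = \frac{3}{4} + \frac{1}{4} \cdot 0 = \frac{3}{4} + 0 = \frac{3}{4} \approx 0.75$)
$k{\left(I,j \right)} = j + 7 I + j \left(15 + I\right)$ ($k{\left(I,j \right)} = \left(7 I + \left(\left(-3 - 0\right) \left(-5\right) + I\right) j\right) + j = \left(7 I + \left(\left(-3 + 0\right) \left(-5\right) + I\right) j\right) + j = \left(7 I + \left(\left(-3\right) \left(-5\right) + I\right) j\right) + j = \left(7 I + \left(15 + I\right) j\right) + j = \left(7 I + j \left(15 + I\right)\right) + j = j + 7 I + j \left(15 + I\right)$)
$k{\left(5,q \right)} 16364 = \left(7 \cdot 5 + 16 \cdot \frac{3}{4} + 5 \cdot \frac{3}{4}\right) 16364 = \left(35 + 12 + \frac{15}{4}\right) 16364 = \frac{203}{4} \cdot 16364 = 830473$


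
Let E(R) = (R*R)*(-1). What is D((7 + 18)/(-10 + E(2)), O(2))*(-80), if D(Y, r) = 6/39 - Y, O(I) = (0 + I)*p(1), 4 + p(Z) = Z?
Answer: -14120/91 ≈ -155.16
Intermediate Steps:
p(Z) = -4 + Z
E(R) = -R**2 (E(R) = R**2*(-1) = -R**2)
O(I) = -3*I (O(I) = (0 + I)*(-4 + 1) = I*(-3) = -3*I)
D(Y, r) = 2/13 - Y (D(Y, r) = 6*(1/39) - Y = 2/13 - Y)
D((7 + 18)/(-10 + E(2)), O(2))*(-80) = (2/13 - (7 + 18)/(-10 - 1*2**2))*(-80) = (2/13 - 25/(-10 - 1*4))*(-80) = (2/13 - 25/(-10 - 4))*(-80) = (2/13 - 25/(-14))*(-80) = (2/13 - 25*(-1)/14)*(-80) = (2/13 - 1*(-25/14))*(-80) = (2/13 + 25/14)*(-80) = (353/182)*(-80) = -14120/91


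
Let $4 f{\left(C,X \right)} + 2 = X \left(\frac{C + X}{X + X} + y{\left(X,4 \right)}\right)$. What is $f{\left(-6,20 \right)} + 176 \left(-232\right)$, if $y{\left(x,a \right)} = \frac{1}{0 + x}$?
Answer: $- \frac{81661}{2} \approx -40831.0$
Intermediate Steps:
$y{\left(x,a \right)} = \frac{1}{x}$
$f{\left(C,X \right)} = - \frac{1}{2} + \frac{X \left(\frac{1}{X} + \frac{C + X}{2 X}\right)}{4}$ ($f{\left(C,X \right)} = - \frac{1}{2} + \frac{X \left(\frac{C + X}{X + X} + \frac{1}{X}\right)}{4} = - \frac{1}{2} + \frac{X \left(\frac{C + X}{2 X} + \frac{1}{X}\right)}{4} = - \frac{1}{2} + \frac{X \left(\frac{1}{X} + \frac{C + X}{2 X}\right)}{4}$)
$f{\left(-6,20 \right)} + 176 \left(-232\right) = \left(- \frac{1}{4} + \frac{1}{8} \left(-6\right) + \frac{1}{8} \cdot 20\right) + 176 \left(-232\right) = \left(- \frac{1}{4} - \frac{3}{4} + \frac{5}{2}\right) - 40832 = \frac{3}{2} - 40832 = - \frac{81661}{2}$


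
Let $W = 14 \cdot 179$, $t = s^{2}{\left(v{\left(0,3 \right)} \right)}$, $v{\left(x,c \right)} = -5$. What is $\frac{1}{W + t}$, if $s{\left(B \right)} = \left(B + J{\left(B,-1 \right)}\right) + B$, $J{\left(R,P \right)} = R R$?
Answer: $\frac{1}{2731} \approx 0.00036617$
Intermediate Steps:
$J{\left(R,P \right)} = R^{2}$
$s{\left(B \right)} = B^{2} + 2 B$ ($s{\left(B \right)} = \left(B + B^{2}\right) + B = B^{2} + 2 B$)
$t = 225$ ($t = \left(- 5 \left(2 - 5\right)\right)^{2} = \left(\left(-5\right) \left(-3\right)\right)^{2} = 15^{2} = 225$)
$W = 2506$
$\frac{1}{W + t} = \frac{1}{2506 + 225} = \frac{1}{2731}$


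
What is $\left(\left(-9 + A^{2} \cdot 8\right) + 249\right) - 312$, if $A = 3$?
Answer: $0$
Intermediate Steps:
$\left(\left(-9 + A^{2} \cdot 8\right) + 249\right) - 312 = \left(\left(-9 + 3^{2} \cdot 8\right) + 249\right) - 312 = \left(\left(-9 + 9 \cdot 8\right) + 249\right) - 312 = \left(\left(-9 + 72\right) + 249\right) - 312 = \left(63 + 249\right) - 312 = 312 - 312 = 0$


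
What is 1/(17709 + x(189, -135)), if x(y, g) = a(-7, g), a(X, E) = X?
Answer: 1/17702 ≈ 5.6491e-5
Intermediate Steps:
x(y, g) = -7
1/(17709 + x(189, -135)) = 1/(17709 - 7) = 1/17702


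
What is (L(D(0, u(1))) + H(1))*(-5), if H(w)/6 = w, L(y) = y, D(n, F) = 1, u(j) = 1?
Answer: -35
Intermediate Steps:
H(w) = 6*w
(L(D(0, u(1))) + H(1))*(-5) = (1 + 6*1)*(-5) = (1 + 6)*(-5) = 7*(-5) = -35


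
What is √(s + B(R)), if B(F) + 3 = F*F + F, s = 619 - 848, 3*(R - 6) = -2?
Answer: 2*I*√446/3 ≈ 14.079*I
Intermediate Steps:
R = 16/3 (R = 6 + (⅓)*(-2) = 6 - ⅔ = 16/3 ≈ 5.3333)
s = -229
B(F) = -3 + F + F² (B(F) = -3 + (F*F + F) = -3 + (F² + F) = -3 + (F + F²) = -3 + F + F²)
√(s + B(R)) = √(-229 + (-3 + 16/3 + (16/3)²)) = √(-229 + (-3 + 16/3 + 256/9)) = √(-229 + 277/9) = √(-1784/9) = 2*I*√446/3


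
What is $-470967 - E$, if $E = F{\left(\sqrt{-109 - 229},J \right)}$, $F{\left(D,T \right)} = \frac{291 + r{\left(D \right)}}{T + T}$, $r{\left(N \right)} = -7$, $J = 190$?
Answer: $- \frac{44741936}{95} \approx -4.7097 \cdot 10^{5}$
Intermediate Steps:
$F{\left(D,T \right)} = \frac{142}{T}$ ($F{\left(D,T \right)} = \frac{291 - 7}{T + T} = \frac{284}{2 T} = 284 \frac{1}{2 T} = \frac{142}{T}$)
$E = \frac{71}{95}$ ($E = \frac{142}{190} = 142 \cdot \frac{1}{190} = \frac{71}{95} \approx 0.74737$)
$-470967 - E = -470967 - \frac{71}{95} = - \frac{44741936}{95}$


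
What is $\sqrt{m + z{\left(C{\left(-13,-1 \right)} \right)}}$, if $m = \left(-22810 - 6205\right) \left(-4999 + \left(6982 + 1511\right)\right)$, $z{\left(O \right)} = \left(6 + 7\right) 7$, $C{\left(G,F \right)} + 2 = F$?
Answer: $i \sqrt{101378319} \approx 10069.0 i$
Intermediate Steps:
$C{\left(G,F \right)} = -2 + F$
$z{\left(O \right)} = 91$ ($z{\left(O \right)} = 13 \cdot 7 = 91$)
$m = -101378410$ ($m = - 29015 \left(-4999 + 8493\right) = \left(-29015\right) 3494 = -101378410$)
$\sqrt{m + z{\left(C{\left(-13,-1 \right)} \right)}} = \sqrt{-101378410 + 91} = \sqrt{-101378319} = i \sqrt{101378319}$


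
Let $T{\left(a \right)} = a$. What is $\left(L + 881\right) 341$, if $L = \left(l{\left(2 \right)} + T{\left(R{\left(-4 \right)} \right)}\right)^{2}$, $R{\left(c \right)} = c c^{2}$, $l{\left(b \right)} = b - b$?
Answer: $1697157$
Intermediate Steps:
$l{\left(b \right)} = 0$
$R{\left(c \right)} = c^{3}$
$L = 4096$ ($L = \left(0 + \left(-4\right)^{3}\right)^{2} = \left(0 - 64\right)^{2} = \left(-64\right)^{2} = 4096$)
$\left(L + 881\right) 341 = \left(4096 + 881\right) 341 = 4977 \cdot 341 = 1697157$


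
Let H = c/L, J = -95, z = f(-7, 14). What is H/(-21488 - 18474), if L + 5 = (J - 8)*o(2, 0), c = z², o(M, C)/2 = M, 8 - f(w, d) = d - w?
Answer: 13/1281858 ≈ 1.0142e-5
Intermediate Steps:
f(w, d) = 8 + w - d (f(w, d) = 8 - (d - w) = 8 + (w - d) = 8 + w - d)
o(M, C) = 2*M
z = -13 (z = 8 - 7 - 1*14 = 8 - 7 - 14 = -13)
c = 169 (c = (-13)² = 169)
L = -417 (L = -5 + (-95 - 8)*(2*2) = -5 - 103*4 = -5 - 412 = -417)
H = -169/417 (H = 169/(-417) = 169*(-1/417) = -169/417 ≈ -0.40528)
H/(-21488 - 18474) = -169/(417*(-21488 - 18474)) = -169/417/(-39962) = -169/417*(-1/39962) = 13/1281858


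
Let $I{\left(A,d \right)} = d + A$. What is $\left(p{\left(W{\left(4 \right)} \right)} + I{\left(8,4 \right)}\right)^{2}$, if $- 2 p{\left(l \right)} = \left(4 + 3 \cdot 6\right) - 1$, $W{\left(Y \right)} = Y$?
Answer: $\frac{9}{4} \approx 2.25$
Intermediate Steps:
$I{\left(A,d \right)} = A + d$
$p{\left(l \right)} = - \frac{21}{2}$ ($p{\left(l \right)} = - \frac{\left(4 + 3 \cdot 6\right) - 1}{2} = - \frac{\left(4 + 18\right) - 1}{2} = - \frac{22 - 1}{2} = \left(- \frac{1}{2}\right) 21 = - \frac{21}{2}$)
$\left(p{\left(W{\left(4 \right)} \right)} + I{\left(8,4 \right)}\right)^{2} = \left(- \frac{21}{2} + \left(8 + 4\right)\right)^{2} = \left(- \frac{21}{2} + 12\right)^{2} = \left(\frac{3}{2}\right)^{2} = \frac{9}{4}$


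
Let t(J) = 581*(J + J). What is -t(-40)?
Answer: 46480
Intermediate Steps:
t(J) = 1162*J (t(J) = 581*(2*J) = 1162*J)
-t(-40) = -1162*(-40) = -1*(-46480) = 46480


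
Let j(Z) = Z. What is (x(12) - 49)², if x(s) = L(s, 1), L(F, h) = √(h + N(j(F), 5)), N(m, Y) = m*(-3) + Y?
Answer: (49 - I*√30)² ≈ 2371.0 - 536.77*I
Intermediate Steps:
N(m, Y) = Y - 3*m (N(m, Y) = -3*m + Y = Y - 3*m)
L(F, h) = √(5 + h - 3*F) (L(F, h) = √(h + (5 - 3*F)) = √(5 + h - 3*F))
x(s) = √(6 - 3*s) (x(s) = √(5 + 1 - 3*s) = √(6 - 3*s))
(x(12) - 49)² = (√(6 - 3*12) - 49)² = (√(6 - 36) - 49)² = (√(-30) - 49)² = (I*√30 - 49)² = (-49 + I*√30)²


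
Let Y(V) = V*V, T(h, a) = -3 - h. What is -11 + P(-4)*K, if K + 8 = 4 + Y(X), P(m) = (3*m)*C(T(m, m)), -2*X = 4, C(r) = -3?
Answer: -11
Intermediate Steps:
X = -2 (X = -½*4 = -2)
Y(V) = V²
P(m) = -9*m (P(m) = (3*m)*(-3) = -9*m)
K = 0 (K = -8 + (4 + (-2)²) = -8 + (4 + 4) = -8 + 8 = 0)
-11 + P(-4)*K = -11 - 9*(-4)*0 = -11 + 36*0 = -11 + 0 = -11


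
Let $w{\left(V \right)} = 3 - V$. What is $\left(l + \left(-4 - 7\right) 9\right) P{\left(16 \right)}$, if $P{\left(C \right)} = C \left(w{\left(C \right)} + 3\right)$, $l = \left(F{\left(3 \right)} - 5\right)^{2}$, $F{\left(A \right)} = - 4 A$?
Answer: $-30400$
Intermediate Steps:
$l = 289$ ($l = \left(\left(-4\right) 3 - 5\right)^{2} = \left(-12 - 5\right)^{2} = \left(-17\right)^{2} = 289$)
$P{\left(C \right)} = C \left(6 - C\right)$ ($P{\left(C \right)} = C \left(\left(3 - C\right) + 3\right) = C \left(6 - C\right)$)
$\left(l + \left(-4 - 7\right) 9\right) P{\left(16 \right)} = \left(289 + \left(-4 - 7\right) 9\right) 16 \left(6 - 16\right) = \left(289 - 99\right) 16 \left(6 - 16\right) = \left(289 - 99\right) 16 \left(-10\right) = 190 \left(-160\right) = -30400$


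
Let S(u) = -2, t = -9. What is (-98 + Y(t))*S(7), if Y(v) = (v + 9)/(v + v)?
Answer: 196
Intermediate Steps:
Y(v) = (9 + v)/(2*v) (Y(v) = (9 + v)/((2*v)) = (9 + v)*(1/(2*v)) = (9 + v)/(2*v))
(-98 + Y(t))*S(7) = (-98 + (1/2)*(9 - 9)/(-9))*(-2) = (-98 + (1/2)*(-1/9)*0)*(-2) = (-98 + 0)*(-2) = -98*(-2) = 196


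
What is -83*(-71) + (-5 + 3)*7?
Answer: 5879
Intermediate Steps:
-83*(-71) + (-5 + 3)*7 = 5893 - 2*7 = 5893 - 14 = 5879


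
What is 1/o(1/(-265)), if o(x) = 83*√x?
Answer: -I*√265/83 ≈ -0.19613*I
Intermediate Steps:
1/o(1/(-265)) = 1/(83*√(1/(-265))) = 1/(83*√(-1/265)) = 1/(83*(I*√265/265)) = 1/(83*I*√265/265) = -I*√265/83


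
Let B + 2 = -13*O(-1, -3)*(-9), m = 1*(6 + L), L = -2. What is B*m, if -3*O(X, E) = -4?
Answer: 616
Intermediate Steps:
O(X, E) = 4/3 (O(X, E) = -⅓*(-4) = 4/3)
m = 4 (m = 1*(6 - 2) = 1*4 = 4)
B = 154 (B = -2 - 13*4/3*(-9) = -2 - 52/3*(-9) = -2 + 156 = 154)
B*m = 154*4 = 616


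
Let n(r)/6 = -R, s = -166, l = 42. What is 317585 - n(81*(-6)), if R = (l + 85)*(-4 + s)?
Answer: 188045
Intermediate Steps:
R = -21590 (R = (42 + 85)*(-4 - 166) = 127*(-170) = -21590)
n(r) = 129540 (n(r) = 6*(-1*(-21590)) = 6*21590 = 129540)
317585 - n(81*(-6)) = 317585 - 1*129540 = 317585 - 129540 = 188045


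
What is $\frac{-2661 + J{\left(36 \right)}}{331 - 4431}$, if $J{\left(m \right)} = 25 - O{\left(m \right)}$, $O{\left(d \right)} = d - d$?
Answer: $\frac{659}{1025} \approx 0.64293$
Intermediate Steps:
$O{\left(d \right)} = 0$
$J{\left(m \right)} = 25$ ($J{\left(m \right)} = 25 - 0 = 25 + 0 = 25$)
$\frac{-2661 + J{\left(36 \right)}}{331 - 4431} = \frac{-2661 + 25}{331 - 4431} = - \frac{2636}{-4100} = \left(-2636\right) \left(- \frac{1}{4100}\right) = \frac{659}{1025}$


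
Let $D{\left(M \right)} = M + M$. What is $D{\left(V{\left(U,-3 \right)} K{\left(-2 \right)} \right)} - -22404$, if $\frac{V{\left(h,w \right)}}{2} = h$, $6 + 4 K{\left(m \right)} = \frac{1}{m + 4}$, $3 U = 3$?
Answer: $\frac{44797}{2} \approx 22399.0$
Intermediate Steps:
$U = 1$ ($U = \frac{1}{3} \cdot 3 = 1$)
$K{\left(m \right)} = - \frac{3}{2} + \frac{1}{4 \left(4 + m\right)}$ ($K{\left(m \right)} = - \frac{3}{2} + \frac{1}{4 \left(m + 4\right)} = - \frac{3}{2} + \frac{1}{4 \left(4 + m\right)}$)
$V{\left(h,w \right)} = 2 h$
$D{\left(M \right)} = 2 M$
$D{\left(V{\left(U,-3 \right)} K{\left(-2 \right)} \right)} - -22404 = 2 \cdot 2 \cdot 1 \frac{-23 - -12}{4 \left(4 - 2\right)} - -22404 = 2 \cdot 2 \frac{-23 + 12}{4 \cdot 2} + 22404 = 2 \cdot 2 \cdot \frac{1}{4} \cdot \frac{1}{2} \left(-11\right) + 22404 = 2 \cdot 2 \left(- \frac{11}{8}\right) + 22404 = 2 \left(- \frac{11}{4}\right) + 22404 = - \frac{11}{2} + 22404 = \frac{44797}{2}$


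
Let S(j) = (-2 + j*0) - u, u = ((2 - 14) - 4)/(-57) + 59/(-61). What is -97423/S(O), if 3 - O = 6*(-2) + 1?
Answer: 338739771/4567 ≈ 74171.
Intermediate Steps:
O = 14 (O = 3 - (6*(-2) + 1) = 3 - (-12 + 1) = 3 - 1*(-11) = 3 + 11 = 14)
u = -2387/3477 (u = (-12 - 4)*(-1/57) + 59*(-1/61) = -16*(-1/57) - 59/61 = 16/57 - 59/61 = -2387/3477 ≈ -0.68651)
S(j) = -4567/3477 (S(j) = (-2 + j*0) - 1*(-2387/3477) = (-2 + 0) + 2387/3477 = -2 + 2387/3477 = -4567/3477)
-97423/S(O) = -97423/(-4567/3477) = -97423*(-3477/4567) = 338739771/4567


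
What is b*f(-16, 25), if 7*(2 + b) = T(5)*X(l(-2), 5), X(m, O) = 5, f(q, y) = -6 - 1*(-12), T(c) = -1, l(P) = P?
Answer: -114/7 ≈ -16.286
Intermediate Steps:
f(q, y) = 6 (f(q, y) = -6 + 12 = 6)
b = -19/7 (b = -2 + (-1*5)/7 = -2 + (⅐)*(-5) = -2 - 5/7 = -19/7 ≈ -2.7143)
b*f(-16, 25) = -19/7*6 = -114/7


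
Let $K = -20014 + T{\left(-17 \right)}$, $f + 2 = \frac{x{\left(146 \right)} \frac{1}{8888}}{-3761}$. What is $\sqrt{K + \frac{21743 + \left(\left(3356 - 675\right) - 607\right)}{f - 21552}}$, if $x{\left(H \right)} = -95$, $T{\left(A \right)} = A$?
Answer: $\frac{i \sqrt{1155459144353959219095870879}}{240167370459} \approx 141.53 i$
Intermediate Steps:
$f = - \frac{66855441}{33427768}$ ($f = -2 + \frac{\left(-95\right) \frac{1}{8888}}{-3761} = -2 + \left(-95\right) \frac{1}{8888} \left(- \frac{1}{3761}\right) = -2 - - \frac{95}{33427768} = -2 + \frac{95}{33427768} = - \frac{66855441}{33427768} \approx -2.0$)
$K = -20031$ ($K = -20014 - 17 = -20031$)
$\sqrt{K + \frac{21743 + \left(\left(3356 - 675\right) - 607\right)}{f - 21552}} = \sqrt{-20031 + \frac{21743 + \left(\left(3356 - 675\right) - 607\right)}{- \frac{66855441}{33427768} - 21552}} = \sqrt{-20031 + \frac{21743 + \left(2681 - 607\right)}{- \frac{720502111377}{33427768}}} = \sqrt{-20031 + \left(21743 + 2074\right) \left(- \frac{33427768}{720502111377}\right)} = \sqrt{-20031 + 23817 \left(- \frac{33427768}{720502111377}\right)} = \sqrt{-20031 - \frac{265383050152}{240167370459}} = \sqrt{- \frac{4811057980714381}{240167370459}} = \frac{i \sqrt{1155459144353959219095870879}}{240167370459}$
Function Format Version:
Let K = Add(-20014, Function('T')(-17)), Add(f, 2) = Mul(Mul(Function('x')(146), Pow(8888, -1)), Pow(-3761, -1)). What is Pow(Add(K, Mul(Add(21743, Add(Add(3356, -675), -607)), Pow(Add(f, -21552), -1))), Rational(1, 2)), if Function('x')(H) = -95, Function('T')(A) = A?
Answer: Mul(Rational(1, 240167370459), I, Pow(1155459144353959219095870879, Rational(1, 2))) ≈ Mul(141.53, I)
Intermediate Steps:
f = Rational(-66855441, 33427768) (f = Add(-2, Mul(Mul(-95, Pow(8888, -1)), Pow(-3761, -1))) = Add(-2, Mul(Mul(-95, Rational(1, 8888)), Rational(-1, 3761))) = Add(-2, Mul(Rational(-95, 8888), Rational(-1, 3761))) = Add(-2, Rational(95, 33427768)) = Rational(-66855441, 33427768) ≈ -2.0000)
K = -20031 (K = Add(-20014, -17) = -20031)
Pow(Add(K, Mul(Add(21743, Add(Add(3356, -675), -607)), Pow(Add(f, -21552), -1))), Rational(1, 2)) = Pow(Add(-20031, Mul(Add(21743, Add(Add(3356, -675), -607)), Pow(Add(Rational(-66855441, 33427768), -21552), -1))), Rational(1, 2)) = Pow(Add(-20031, Mul(Add(21743, Add(2681, -607)), Pow(Rational(-720502111377, 33427768), -1))), Rational(1, 2)) = Pow(Add(-20031, Mul(Add(21743, 2074), Rational(-33427768, 720502111377))), Rational(1, 2)) = Pow(Add(-20031, Mul(23817, Rational(-33427768, 720502111377))), Rational(1, 2)) = Pow(Add(-20031, Rational(-265383050152, 240167370459)), Rational(1, 2)) = Pow(Rational(-4811057980714381, 240167370459), Rational(1, 2)) = Mul(Rational(1, 240167370459), I, Pow(1155459144353959219095870879, Rational(1, 2)))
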